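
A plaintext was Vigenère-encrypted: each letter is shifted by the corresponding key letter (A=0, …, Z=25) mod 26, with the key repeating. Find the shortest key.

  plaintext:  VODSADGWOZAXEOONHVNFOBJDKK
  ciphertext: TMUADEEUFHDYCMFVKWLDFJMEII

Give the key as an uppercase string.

YYRIDB

  i= 0: T-V = 24 → Y
  i= 1: M-O = 24 → Y
  i= 2: U-D = 17 → R
  i= 3: A-S =  8 → I
  i= 4: D-A =  3 → D
  i= 5: E-D =  1 → B
  i= 6: E-G = 24 → Y
  i= 7: U-W = 24 → Y
  i= 8: F-O = 17 → R
  i= 9: H-Z =  8 → I
  i=10: D-A =  3 → D
  i=11: Y-X =  1 → B
  i=12: C-E = 24 → Y
  i=13: M-O = 24 → Y
  i=14: F-O = 17 → R
  i=15: V-N =  8 → I
  i=16: K-H =  3 → D
  i=17: W-V =  1 → B
  i=18: L-N = 24 → Y
  i=19: D-F = 24 → Y
  i=20: F-O = 17 → R
  i=21: J-B =  8 → I
  i=22: M-J =  3 → D
  i=23: E-D =  1 → B
  i=24: I-K = 24 → Y
  i=25: I-K = 24 → Y
  shifts repeat with period 6: YYRIDB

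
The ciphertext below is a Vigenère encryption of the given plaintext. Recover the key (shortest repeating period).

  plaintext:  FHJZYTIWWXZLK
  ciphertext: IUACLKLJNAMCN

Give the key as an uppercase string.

  i= 0: I-F =  3 → D
  i= 1: U-H = 13 → N
  i= 2: A-J = 17 → R
  i= 3: C-Z =  3 → D
  i= 4: L-Y = 13 → N
  i= 5: K-T = 17 → R
  i= 6: L-I =  3 → D
  i= 7: J-W = 13 → N
  i= 8: N-W = 17 → R
  i= 9: A-X =  3 → D
  i=10: M-Z = 13 → N
  i=11: C-L = 17 → R
  i=12: N-K =  3 → D
  shifts repeat with period 3: DNR

DNR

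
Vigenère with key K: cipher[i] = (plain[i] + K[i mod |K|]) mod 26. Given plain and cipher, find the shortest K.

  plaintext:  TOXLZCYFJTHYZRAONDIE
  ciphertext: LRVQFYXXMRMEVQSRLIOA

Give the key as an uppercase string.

  i= 0: L-T = 18 → S
  i= 1: R-O =  3 → D
  i= 2: V-X = 24 → Y
  i= 3: Q-L =  5 → F
  i= 4: F-Z =  6 → G
  i= 5: Y-C = 22 → W
  i= 6: X-Y = 25 → Z
  i= 7: X-F = 18 → S
  i= 8: M-J =  3 → D
  i= 9: R-T = 24 → Y
  i=10: M-H =  5 → F
  i=11: E-Y =  6 → G
  i=12: V-Z = 22 → W
  i=13: Q-R = 25 → Z
  i=14: S-A = 18 → S
  i=15: R-O =  3 → D
  i=16: L-N = 24 → Y
  i=17: I-D =  5 → F
  i=18: O-I =  6 → G
  i=19: A-E = 22 → W
  shifts repeat with period 7: SDYFGWZ

SDYFGWZ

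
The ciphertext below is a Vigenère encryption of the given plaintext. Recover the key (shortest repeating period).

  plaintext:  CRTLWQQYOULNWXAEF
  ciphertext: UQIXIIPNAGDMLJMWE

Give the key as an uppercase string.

SZPMM

  i= 0: U-C = 18 → S
  i= 1: Q-R = 25 → Z
  i= 2: I-T = 15 → P
  i= 3: X-L = 12 → M
  i= 4: I-W = 12 → M
  i= 5: I-Q = 18 → S
  i= 6: P-Q = 25 → Z
  i= 7: N-Y = 15 → P
  i= 8: A-O = 12 → M
  i= 9: G-U = 12 → M
  i=10: D-L = 18 → S
  i=11: M-N = 25 → Z
  i=12: L-W = 15 → P
  i=13: J-X = 12 → M
  i=14: M-A = 12 → M
  i=15: W-E = 18 → S
  i=16: E-F = 25 → Z
  shifts repeat with period 5: SZPMM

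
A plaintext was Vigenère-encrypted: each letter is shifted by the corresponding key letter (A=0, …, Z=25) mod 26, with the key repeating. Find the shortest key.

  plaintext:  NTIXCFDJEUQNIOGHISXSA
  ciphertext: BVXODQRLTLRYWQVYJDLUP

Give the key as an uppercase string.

OCPRBL

  i= 0: B-N = 14 → O
  i= 1: V-T =  2 → C
  i= 2: X-I = 15 → P
  i= 3: O-X = 17 → R
  i= 4: D-C =  1 → B
  i= 5: Q-F = 11 → L
  i= 6: R-D = 14 → O
  i= 7: L-J =  2 → C
  i= 8: T-E = 15 → P
  i= 9: L-U = 17 → R
  i=10: R-Q =  1 → B
  i=11: Y-N = 11 → L
  i=12: W-I = 14 → O
  i=13: Q-O =  2 → C
  i=14: V-G = 15 → P
  i=15: Y-H = 17 → R
  i=16: J-I =  1 → B
  i=17: D-S = 11 → L
  i=18: L-X = 14 → O
  i=19: U-S =  2 → C
  i=20: P-A = 15 → P
  shifts repeat with period 6: OCPRBL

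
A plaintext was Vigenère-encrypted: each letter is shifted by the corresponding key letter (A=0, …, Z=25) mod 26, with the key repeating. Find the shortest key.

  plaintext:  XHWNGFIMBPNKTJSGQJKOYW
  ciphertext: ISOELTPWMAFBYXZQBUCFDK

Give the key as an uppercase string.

LLSRFOHK

  i= 0: I-X = 11 → L
  i= 1: S-H = 11 → L
  i= 2: O-W = 18 → S
  i= 3: E-N = 17 → R
  i= 4: L-G =  5 → F
  i= 5: T-F = 14 → O
  i= 6: P-I =  7 → H
  i= 7: W-M = 10 → K
  i= 8: M-B = 11 → L
  i= 9: A-P = 11 → L
  i=10: F-N = 18 → S
  i=11: B-K = 17 → R
  i=12: Y-T =  5 → F
  i=13: X-J = 14 → O
  i=14: Z-S =  7 → H
  i=15: Q-G = 10 → K
  i=16: B-Q = 11 → L
  i=17: U-J = 11 → L
  i=18: C-K = 18 → S
  i=19: F-O = 17 → R
  i=20: D-Y =  5 → F
  i=21: K-W = 14 → O
  shifts repeat with period 8: LLSRFOHK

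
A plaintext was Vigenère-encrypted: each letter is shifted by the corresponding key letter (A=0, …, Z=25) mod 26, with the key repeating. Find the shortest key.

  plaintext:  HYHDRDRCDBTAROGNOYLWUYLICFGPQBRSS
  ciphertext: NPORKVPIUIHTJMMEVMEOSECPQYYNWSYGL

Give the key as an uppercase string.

  i= 0: N-H =  6 → G
  i= 1: P-Y = 17 → R
  i= 2: O-H =  7 → H
  i= 3: R-D = 14 → O
  i= 4: K-R = 19 → T
  i= 5: V-D = 18 → S
  i= 6: P-R = 24 → Y
  i= 7: I-C =  6 → G
  i= 8: U-D = 17 → R
  i= 9: I-B =  7 → H
  i=10: H-T = 14 → O
  i=11: T-A = 19 → T
  i=12: J-R = 18 → S
  i=13: M-O = 24 → Y
  i=14: M-G =  6 → G
  i=15: E-N = 17 → R
  i=16: V-O =  7 → H
  i=17: M-Y = 14 → O
  i=18: E-L = 19 → T
  i=19: O-W = 18 → S
  i=20: S-U = 24 → Y
  i=21: E-Y =  6 → G
  i=22: C-L = 17 → R
  i=23: P-I =  7 → H
  i=24: Q-C = 14 → O
  i=25: Y-F = 19 → T
  i=26: Y-G = 18 → S
  i=27: N-P = 24 → Y
  i=28: W-Q =  6 → G
  i=29: S-B = 17 → R
  i=30: Y-R =  7 → H
  i=31: G-S = 14 → O
  i=32: L-S = 19 → T
  shifts repeat with period 7: GRHOTSY

GRHOTSY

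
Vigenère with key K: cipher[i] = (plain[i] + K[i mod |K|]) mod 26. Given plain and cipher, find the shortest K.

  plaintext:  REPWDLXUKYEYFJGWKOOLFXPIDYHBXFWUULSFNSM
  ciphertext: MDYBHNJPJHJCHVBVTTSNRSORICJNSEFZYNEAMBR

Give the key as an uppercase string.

  i= 0: M-R = 21 → V
  i= 1: D-E = 25 → Z
  i= 2: Y-P =  9 → J
  i= 3: B-W =  5 → F
  i= 4: H-D =  4 → E
  i= 5: N-L =  2 → C
  i= 6: J-X = 12 → M
  i= 7: P-U = 21 → V
  i= 8: J-K = 25 → Z
  i= 9: H-Y =  9 → J
  i=10: J-E =  5 → F
  i=11: C-Y =  4 → E
  i=12: H-F =  2 → C
  i=13: V-J = 12 → M
  i=14: B-G = 21 → V
  i=15: V-W = 25 → Z
  i=16: T-K =  9 → J
  i=17: T-O =  5 → F
  i=18: S-O =  4 → E
  i=19: N-L =  2 → C
  i=20: R-F = 12 → M
  i=21: S-X = 21 → V
  i=22: O-P = 25 → Z
  i=23: R-I =  9 → J
  i=24: I-D =  5 → F
  i=25: C-Y =  4 → E
  i=26: J-H =  2 → C
  i=27: N-B = 12 → M
  i=28: S-X = 21 → V
  i=29: E-F = 25 → Z
  i=30: F-W =  9 → J
  i=31: Z-U =  5 → F
  i=32: Y-U =  4 → E
  i=33: N-L =  2 → C
  i=34: E-S = 12 → M
  i=35: A-F = 21 → V
  i=36: M-N = 25 → Z
  i=37: B-S =  9 → J
  i=38: R-M =  5 → F
  shifts repeat with period 7: VZJFECM

VZJFECM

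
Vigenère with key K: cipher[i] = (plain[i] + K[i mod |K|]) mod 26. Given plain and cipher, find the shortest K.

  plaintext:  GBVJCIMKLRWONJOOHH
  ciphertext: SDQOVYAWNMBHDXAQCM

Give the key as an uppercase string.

  i= 0: S-G = 12 → M
  i= 1: D-B =  2 → C
  i= 2: Q-V = 21 → V
  i= 3: O-J =  5 → F
  i= 4: V-C = 19 → T
  i= 5: Y-I = 16 → Q
  i= 6: A-M = 14 → O
  i= 7: W-K = 12 → M
  i= 8: N-L =  2 → C
  i= 9: M-R = 21 → V
  i=10: B-W =  5 → F
  i=11: H-O = 19 → T
  i=12: D-N = 16 → Q
  i=13: X-J = 14 → O
  i=14: A-O = 12 → M
  i=15: Q-O =  2 → C
  i=16: C-H = 21 → V
  i=17: M-H =  5 → F
  shifts repeat with period 7: MCVFTQO

MCVFTQO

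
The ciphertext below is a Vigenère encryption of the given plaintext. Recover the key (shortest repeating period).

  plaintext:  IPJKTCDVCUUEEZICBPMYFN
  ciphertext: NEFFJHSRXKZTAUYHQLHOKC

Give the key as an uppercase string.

  i= 0: N-I =  5 → F
  i= 1: E-P = 15 → P
  i= 2: F-J = 22 → W
  i= 3: F-K = 21 → V
  i= 4: J-T = 16 → Q
  i= 5: H-C =  5 → F
  i= 6: S-D = 15 → P
  i= 7: R-V = 22 → W
  i= 8: X-C = 21 → V
  i= 9: K-U = 16 → Q
  i=10: Z-U =  5 → F
  i=11: T-E = 15 → P
  i=12: A-E = 22 → W
  i=13: U-Z = 21 → V
  i=14: Y-I = 16 → Q
  i=15: H-C =  5 → F
  i=16: Q-B = 15 → P
  i=17: L-P = 22 → W
  i=18: H-M = 21 → V
  i=19: O-Y = 16 → Q
  i=20: K-F =  5 → F
  i=21: C-N = 15 → P
  shifts repeat with period 5: FPWVQ

FPWVQ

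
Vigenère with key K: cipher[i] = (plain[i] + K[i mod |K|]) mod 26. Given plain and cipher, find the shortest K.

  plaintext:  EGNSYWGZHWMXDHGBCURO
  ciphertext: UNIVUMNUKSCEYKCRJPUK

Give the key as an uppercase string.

QHVDW

  i= 0: U-E = 16 → Q
  i= 1: N-G =  7 → H
  i= 2: I-N = 21 → V
  i= 3: V-S =  3 → D
  i= 4: U-Y = 22 → W
  i= 5: M-W = 16 → Q
  i= 6: N-G =  7 → H
  i= 7: U-Z = 21 → V
  i= 8: K-H =  3 → D
  i= 9: S-W = 22 → W
  i=10: C-M = 16 → Q
  i=11: E-X =  7 → H
  i=12: Y-D = 21 → V
  i=13: K-H =  3 → D
  i=14: C-G = 22 → W
  i=15: R-B = 16 → Q
  i=16: J-C =  7 → H
  i=17: P-U = 21 → V
  i=18: U-R =  3 → D
  i=19: K-O = 22 → W
  shifts repeat with period 5: QHVDW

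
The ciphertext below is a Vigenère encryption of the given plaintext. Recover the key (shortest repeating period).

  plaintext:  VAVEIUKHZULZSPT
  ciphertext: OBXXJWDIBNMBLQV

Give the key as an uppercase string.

  i= 0: O-V = 19 → T
  i= 1: B-A =  1 → B
  i= 2: X-V =  2 → C
  i= 3: X-E = 19 → T
  i= 4: J-I =  1 → B
  i= 5: W-U =  2 → C
  i= 6: D-K = 19 → T
  i= 7: I-H =  1 → B
  i= 8: B-Z =  2 → C
  i= 9: N-U = 19 → T
  i=10: M-L =  1 → B
  i=11: B-Z =  2 → C
  i=12: L-S = 19 → T
  i=13: Q-P =  1 → B
  i=14: V-T =  2 → C
  shifts repeat with period 3: TBC

TBC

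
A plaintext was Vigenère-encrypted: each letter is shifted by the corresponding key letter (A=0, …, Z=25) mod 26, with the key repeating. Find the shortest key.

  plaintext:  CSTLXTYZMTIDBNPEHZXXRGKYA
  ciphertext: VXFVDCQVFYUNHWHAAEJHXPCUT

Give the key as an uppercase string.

TFMKGJSW

  i= 0: V-C = 19 → T
  i= 1: X-S =  5 → F
  i= 2: F-T = 12 → M
  i= 3: V-L = 10 → K
  i= 4: D-X =  6 → G
  i= 5: C-T =  9 → J
  i= 6: Q-Y = 18 → S
  i= 7: V-Z = 22 → W
  i= 8: F-M = 19 → T
  i= 9: Y-T =  5 → F
  i=10: U-I = 12 → M
  i=11: N-D = 10 → K
  i=12: H-B =  6 → G
  i=13: W-N =  9 → J
  i=14: H-P = 18 → S
  i=15: A-E = 22 → W
  i=16: A-H = 19 → T
  i=17: E-Z =  5 → F
  i=18: J-X = 12 → M
  i=19: H-X = 10 → K
  i=20: X-R =  6 → G
  i=21: P-G =  9 → J
  i=22: C-K = 18 → S
  i=23: U-Y = 22 → W
  i=24: T-A = 19 → T
  shifts repeat with period 8: TFMKGJSW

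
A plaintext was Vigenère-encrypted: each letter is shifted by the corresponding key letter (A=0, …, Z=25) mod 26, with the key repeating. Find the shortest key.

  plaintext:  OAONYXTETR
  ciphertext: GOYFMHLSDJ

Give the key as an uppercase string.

  i= 0: G-O = 18 → S
  i= 1: O-A = 14 → O
  i= 2: Y-O = 10 → K
  i= 3: F-N = 18 → S
  i= 4: M-Y = 14 → O
  i= 5: H-X = 10 → K
  i= 6: L-T = 18 → S
  i= 7: S-E = 14 → O
  i= 8: D-T = 10 → K
  i= 9: J-R = 18 → S
  shifts repeat with period 3: SOK

SOK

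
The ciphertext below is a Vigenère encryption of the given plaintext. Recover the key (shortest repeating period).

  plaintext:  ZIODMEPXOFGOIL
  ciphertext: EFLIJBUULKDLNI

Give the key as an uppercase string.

  i= 0: E-Z =  5 → F
  i= 1: F-I = 23 → X
  i= 2: L-O = 23 → X
  i= 3: I-D =  5 → F
  i= 4: J-M = 23 → X
  i= 5: B-E = 23 → X
  i= 6: U-P =  5 → F
  i= 7: U-X = 23 → X
  i= 8: L-O = 23 → X
  i= 9: K-F =  5 → F
  i=10: D-G = 23 → X
  i=11: L-O = 23 → X
  i=12: N-I =  5 → F
  i=13: I-L = 23 → X
  shifts repeat with period 3: FXX

FXX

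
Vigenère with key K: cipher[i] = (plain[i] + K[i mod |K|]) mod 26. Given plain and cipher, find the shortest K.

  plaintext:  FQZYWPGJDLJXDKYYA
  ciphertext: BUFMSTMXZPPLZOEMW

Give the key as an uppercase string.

WEGO

  i= 0: B-F = 22 → W
  i= 1: U-Q =  4 → E
  i= 2: F-Z =  6 → G
  i= 3: M-Y = 14 → O
  i= 4: S-W = 22 → W
  i= 5: T-P =  4 → E
  i= 6: M-G =  6 → G
  i= 7: X-J = 14 → O
  i= 8: Z-D = 22 → W
  i= 9: P-L =  4 → E
  i=10: P-J =  6 → G
  i=11: L-X = 14 → O
  i=12: Z-D = 22 → W
  i=13: O-K =  4 → E
  i=14: E-Y =  6 → G
  i=15: M-Y = 14 → O
  i=16: W-A = 22 → W
  shifts repeat with period 4: WEGO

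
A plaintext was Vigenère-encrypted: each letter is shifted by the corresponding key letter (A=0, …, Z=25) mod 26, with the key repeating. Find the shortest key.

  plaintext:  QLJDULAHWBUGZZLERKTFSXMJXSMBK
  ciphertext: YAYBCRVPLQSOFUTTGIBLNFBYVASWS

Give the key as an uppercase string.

  i= 0: Y-Q =  8 → I
  i= 1: A-L = 15 → P
  i= 2: Y-J = 15 → P
  i= 3: B-D = 24 → Y
  i= 4: C-U =  8 → I
  i= 5: R-L =  6 → G
  i= 6: V-A = 21 → V
  i= 7: P-H =  8 → I
  i= 8: L-W = 15 → P
  i= 9: Q-B = 15 → P
  i=10: S-U = 24 → Y
  i=11: O-G =  8 → I
  i=12: F-Z =  6 → G
  i=13: U-Z = 21 → V
  i=14: T-L =  8 → I
  i=15: T-E = 15 → P
  i=16: G-R = 15 → P
  i=17: I-K = 24 → Y
  i=18: B-T =  8 → I
  i=19: L-F =  6 → G
  i=20: N-S = 21 → V
  i=21: F-X =  8 → I
  i=22: B-M = 15 → P
  i=23: Y-J = 15 → P
  i=24: V-X = 24 → Y
  i=25: A-S =  8 → I
  i=26: S-M =  6 → G
  i=27: W-B = 21 → V
  i=28: S-K =  8 → I
  shifts repeat with period 7: IPPYIGV

IPPYIGV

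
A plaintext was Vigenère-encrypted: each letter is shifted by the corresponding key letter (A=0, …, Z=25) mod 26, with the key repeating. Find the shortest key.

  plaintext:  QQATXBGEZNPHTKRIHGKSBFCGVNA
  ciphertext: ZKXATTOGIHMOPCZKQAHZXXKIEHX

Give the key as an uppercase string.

JUXHWSIC

  i= 0: Z-Q =  9 → J
  i= 1: K-Q = 20 → U
  i= 2: X-A = 23 → X
  i= 3: A-T =  7 → H
  i= 4: T-X = 22 → W
  i= 5: T-B = 18 → S
  i= 6: O-G =  8 → I
  i= 7: G-E =  2 → C
  i= 8: I-Z =  9 → J
  i= 9: H-N = 20 → U
  i=10: M-P = 23 → X
  i=11: O-H =  7 → H
  i=12: P-T = 22 → W
  i=13: C-K = 18 → S
  i=14: Z-R =  8 → I
  i=15: K-I =  2 → C
  i=16: Q-H =  9 → J
  i=17: A-G = 20 → U
  i=18: H-K = 23 → X
  i=19: Z-S =  7 → H
  i=20: X-B = 22 → W
  i=21: X-F = 18 → S
  i=22: K-C =  8 → I
  i=23: I-G =  2 → C
  i=24: E-V =  9 → J
  i=25: H-N = 20 → U
  i=26: X-A = 23 → X
  shifts repeat with period 8: JUXHWSIC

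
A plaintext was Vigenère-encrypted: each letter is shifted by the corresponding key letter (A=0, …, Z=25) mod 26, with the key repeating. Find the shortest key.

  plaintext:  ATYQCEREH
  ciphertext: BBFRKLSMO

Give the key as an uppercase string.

BIH

  i= 0: B-A =  1 → B
  i= 1: B-T =  8 → I
  i= 2: F-Y =  7 → H
  i= 3: R-Q =  1 → B
  i= 4: K-C =  8 → I
  i= 5: L-E =  7 → H
  i= 6: S-R =  1 → B
  i= 7: M-E =  8 → I
  i= 8: O-H =  7 → H
  shifts repeat with period 3: BIH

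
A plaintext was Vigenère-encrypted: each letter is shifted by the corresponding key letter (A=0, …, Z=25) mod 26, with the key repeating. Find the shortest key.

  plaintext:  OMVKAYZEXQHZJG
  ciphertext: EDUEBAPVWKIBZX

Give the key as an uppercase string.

QRZUBC

  i= 0: E-O = 16 → Q
  i= 1: D-M = 17 → R
  i= 2: U-V = 25 → Z
  i= 3: E-K = 20 → U
  i= 4: B-A =  1 → B
  i= 5: A-Y =  2 → C
  i= 6: P-Z = 16 → Q
  i= 7: V-E = 17 → R
  i= 8: W-X = 25 → Z
  i= 9: K-Q = 20 → U
  i=10: I-H =  1 → B
  i=11: B-Z =  2 → C
  i=12: Z-J = 16 → Q
  i=13: X-G = 17 → R
  shifts repeat with period 6: QRZUBC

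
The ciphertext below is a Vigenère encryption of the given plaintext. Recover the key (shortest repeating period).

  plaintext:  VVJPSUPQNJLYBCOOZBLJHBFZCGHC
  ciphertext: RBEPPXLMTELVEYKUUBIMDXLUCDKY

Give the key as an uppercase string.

  i= 0: R-V = 22 → W
  i= 1: B-V =  6 → G
  i= 2: E-J = 21 → V
  i= 3: P-P =  0 → A
  i= 4: P-S = 23 → X
  i= 5: X-U =  3 → D
  i= 6: L-P = 22 → W
  i= 7: M-Q = 22 → W
  i= 8: T-N =  6 → G
  i= 9: E-J = 21 → V
  i=10: L-L =  0 → A
  i=11: V-Y = 23 → X
  i=12: E-B =  3 → D
  i=13: Y-C = 22 → W
  i=14: K-O = 22 → W
  i=15: U-O =  6 → G
  i=16: U-Z = 21 → V
  i=17: B-B =  0 → A
  i=18: I-L = 23 → X
  i=19: M-J =  3 → D
  i=20: D-H = 22 → W
  i=21: X-B = 22 → W
  i=22: L-F =  6 → G
  i=23: U-Z = 21 → V
  i=24: C-C =  0 → A
  i=25: D-G = 23 → X
  i=26: K-H =  3 → D
  i=27: Y-C = 22 → W
  shifts repeat with period 7: WGVAXDW

WGVAXDW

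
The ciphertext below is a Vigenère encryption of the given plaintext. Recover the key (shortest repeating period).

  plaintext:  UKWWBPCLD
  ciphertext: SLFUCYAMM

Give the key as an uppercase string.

  i= 0: S-U = 24 → Y
  i= 1: L-K =  1 → B
  i= 2: F-W =  9 → J
  i= 3: U-W = 24 → Y
  i= 4: C-B =  1 → B
  i= 5: Y-P =  9 → J
  i= 6: A-C = 24 → Y
  i= 7: M-L =  1 → B
  i= 8: M-D =  9 → J
  shifts repeat with period 3: YBJ

YBJ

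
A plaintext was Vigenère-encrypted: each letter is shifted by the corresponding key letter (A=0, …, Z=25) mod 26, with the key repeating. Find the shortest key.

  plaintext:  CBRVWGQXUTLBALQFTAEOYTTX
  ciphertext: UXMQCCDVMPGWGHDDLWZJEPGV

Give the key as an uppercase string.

SWVVGWNY

  i= 0: U-C = 18 → S
  i= 1: X-B = 22 → W
  i= 2: M-R = 21 → V
  i= 3: Q-V = 21 → V
  i= 4: C-W =  6 → G
  i= 5: C-G = 22 → W
  i= 6: D-Q = 13 → N
  i= 7: V-X = 24 → Y
  i= 8: M-U = 18 → S
  i= 9: P-T = 22 → W
  i=10: G-L = 21 → V
  i=11: W-B = 21 → V
  i=12: G-A =  6 → G
  i=13: H-L = 22 → W
  i=14: D-Q = 13 → N
  i=15: D-F = 24 → Y
  i=16: L-T = 18 → S
  i=17: W-A = 22 → W
  i=18: Z-E = 21 → V
  i=19: J-O = 21 → V
  i=20: E-Y =  6 → G
  i=21: P-T = 22 → W
  i=22: G-T = 13 → N
  i=23: V-X = 24 → Y
  shifts repeat with period 8: SWVVGWNY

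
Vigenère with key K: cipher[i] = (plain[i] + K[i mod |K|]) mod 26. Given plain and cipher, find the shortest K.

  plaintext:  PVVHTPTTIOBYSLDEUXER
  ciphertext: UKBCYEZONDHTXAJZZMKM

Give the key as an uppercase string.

  i= 0: U-P =  5 → F
  i= 1: K-V = 15 → P
  i= 2: B-V =  6 → G
  i= 3: C-H = 21 → V
  i= 4: Y-T =  5 → F
  i= 5: E-P = 15 → P
  i= 6: Z-T =  6 → G
  i= 7: O-T = 21 → V
  i= 8: N-I =  5 → F
  i= 9: D-O = 15 → P
  i=10: H-B =  6 → G
  i=11: T-Y = 21 → V
  i=12: X-S =  5 → F
  i=13: A-L = 15 → P
  i=14: J-D =  6 → G
  i=15: Z-E = 21 → V
  i=16: Z-U =  5 → F
  i=17: M-X = 15 → P
  i=18: K-E =  6 → G
  i=19: M-R = 21 → V
  shifts repeat with period 4: FPGV

FPGV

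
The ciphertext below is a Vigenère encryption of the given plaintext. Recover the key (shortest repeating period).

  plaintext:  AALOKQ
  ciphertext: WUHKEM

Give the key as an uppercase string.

  i= 0: W-A = 22 → W
  i= 1: U-A = 20 → U
  i= 2: H-L = 22 → W
  i= 3: K-O = 22 → W
  i= 4: E-K = 20 → U
  i= 5: M-Q = 22 → W
  shifts repeat with period 3: WUW

WUW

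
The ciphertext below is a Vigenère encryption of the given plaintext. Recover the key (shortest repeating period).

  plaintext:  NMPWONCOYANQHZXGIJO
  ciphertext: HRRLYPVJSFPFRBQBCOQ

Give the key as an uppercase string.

  i= 0: H-N = 20 → U
  i= 1: R-M =  5 → F
  i= 2: R-P =  2 → C
  i= 3: L-W = 15 → P
  i= 4: Y-O = 10 → K
  i= 5: P-N =  2 → C
  i= 6: V-C = 19 → T
  i= 7: J-O = 21 → V
  i= 8: S-Y = 20 → U
  i= 9: F-A =  5 → F
  i=10: P-N =  2 → C
  i=11: F-Q = 15 → P
  i=12: R-H = 10 → K
  i=13: B-Z =  2 → C
  i=14: Q-X = 19 → T
  i=15: B-G = 21 → V
  i=16: C-I = 20 → U
  i=17: O-J =  5 → F
  i=18: Q-O =  2 → C
  shifts repeat with period 8: UFCPKCTV

UFCPKCTV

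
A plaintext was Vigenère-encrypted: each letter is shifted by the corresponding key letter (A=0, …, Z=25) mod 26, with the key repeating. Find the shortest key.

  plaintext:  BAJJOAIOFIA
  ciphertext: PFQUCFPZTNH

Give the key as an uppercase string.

  i= 0: P-B = 14 → O
  i= 1: F-A =  5 → F
  i= 2: Q-J =  7 → H
  i= 3: U-J = 11 → L
  i= 4: C-O = 14 → O
  i= 5: F-A =  5 → F
  i= 6: P-I =  7 → H
  i= 7: Z-O = 11 → L
  i= 8: T-F = 14 → O
  i= 9: N-I =  5 → F
  i=10: H-A =  7 → H
  shifts repeat with period 4: OFHL

OFHL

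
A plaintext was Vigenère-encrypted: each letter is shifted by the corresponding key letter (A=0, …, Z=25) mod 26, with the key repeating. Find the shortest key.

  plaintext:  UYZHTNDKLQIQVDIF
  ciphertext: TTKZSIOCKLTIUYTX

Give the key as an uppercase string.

  i= 0: T-U = 25 → Z
  i= 1: T-Y = 21 → V
  i= 2: K-Z = 11 → L
  i= 3: Z-H = 18 → S
  i= 4: S-T = 25 → Z
  i= 5: I-N = 21 → V
  i= 6: O-D = 11 → L
  i= 7: C-K = 18 → S
  i= 8: K-L = 25 → Z
  i= 9: L-Q = 21 → V
  i=10: T-I = 11 → L
  i=11: I-Q = 18 → S
  i=12: U-V = 25 → Z
  i=13: Y-D = 21 → V
  i=14: T-I = 11 → L
  i=15: X-F = 18 → S
  shifts repeat with period 4: ZVLS

ZVLS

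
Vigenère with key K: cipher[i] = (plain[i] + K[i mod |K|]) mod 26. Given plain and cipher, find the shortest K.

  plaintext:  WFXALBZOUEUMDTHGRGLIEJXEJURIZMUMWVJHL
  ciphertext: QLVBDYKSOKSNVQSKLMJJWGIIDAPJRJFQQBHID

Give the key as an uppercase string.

  i= 0: Q-W = 20 → U
  i= 1: L-F =  6 → G
  i= 2: V-X = 24 → Y
  i= 3: B-A =  1 → B
  i= 4: D-L = 18 → S
  i= 5: Y-B = 23 → X
  i= 6: K-Z = 11 → L
  i= 7: S-O =  4 → E
  i= 8: O-U = 20 → U
  i= 9: K-E =  6 → G
  i=10: S-U = 24 → Y
  i=11: N-M =  1 → B
  i=12: V-D = 18 → S
  i=13: Q-T = 23 → X
  i=14: S-H = 11 → L
  i=15: K-G =  4 → E
  i=16: L-R = 20 → U
  i=17: M-G =  6 → G
  i=18: J-L = 24 → Y
  i=19: J-I =  1 → B
  i=20: W-E = 18 → S
  i=21: G-J = 23 → X
  i=22: I-X = 11 → L
  i=23: I-E =  4 → E
  i=24: D-J = 20 → U
  i=25: A-U =  6 → G
  i=26: P-R = 24 → Y
  i=27: J-I =  1 → B
  i=28: R-Z = 18 → S
  i=29: J-M = 23 → X
  i=30: F-U = 11 → L
  i=31: Q-M =  4 → E
  i=32: Q-W = 20 → U
  i=33: B-V =  6 → G
  i=34: H-J = 24 → Y
  i=35: I-H =  1 → B
  i=36: D-L = 18 → S
  shifts repeat with period 8: UGYBSXLE

UGYBSXLE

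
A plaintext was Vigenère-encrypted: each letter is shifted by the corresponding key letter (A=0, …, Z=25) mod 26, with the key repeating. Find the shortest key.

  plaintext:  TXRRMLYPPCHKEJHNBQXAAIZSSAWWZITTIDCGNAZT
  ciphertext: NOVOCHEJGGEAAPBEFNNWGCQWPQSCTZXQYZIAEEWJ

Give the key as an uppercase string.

UREXQWG

  i= 0: N-T = 20 → U
  i= 1: O-X = 17 → R
  i= 2: V-R =  4 → E
  i= 3: O-R = 23 → X
  i= 4: C-M = 16 → Q
  i= 5: H-L = 22 → W
  i= 6: E-Y =  6 → G
  i= 7: J-P = 20 → U
  i= 8: G-P = 17 → R
  i= 9: G-C =  4 → E
  i=10: E-H = 23 → X
  i=11: A-K = 16 → Q
  i=12: A-E = 22 → W
  i=13: P-J =  6 → G
  i=14: B-H = 20 → U
  i=15: E-N = 17 → R
  i=16: F-B =  4 → E
  i=17: N-Q = 23 → X
  i=18: N-X = 16 → Q
  i=19: W-A = 22 → W
  i=20: G-A =  6 → G
  i=21: C-I = 20 → U
  i=22: Q-Z = 17 → R
  i=23: W-S =  4 → E
  i=24: P-S = 23 → X
  i=25: Q-A = 16 → Q
  i=26: S-W = 22 → W
  i=27: C-W =  6 → G
  i=28: T-Z = 20 → U
  i=29: Z-I = 17 → R
  i=30: X-T =  4 → E
  i=31: Q-T = 23 → X
  i=32: Y-I = 16 → Q
  i=33: Z-D = 22 → W
  i=34: I-C =  6 → G
  i=35: A-G = 20 → U
  i=36: E-N = 17 → R
  i=37: E-A =  4 → E
  i=38: W-Z = 23 → X
  i=39: J-T = 16 → Q
  shifts repeat with period 7: UREXQWG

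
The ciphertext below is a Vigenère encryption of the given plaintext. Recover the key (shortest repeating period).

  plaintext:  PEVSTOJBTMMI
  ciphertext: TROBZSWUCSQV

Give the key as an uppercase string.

  i= 0: T-P =  4 → E
  i= 1: R-E = 13 → N
  i= 2: O-V = 19 → T
  i= 3: B-S =  9 → J
  i= 4: Z-T =  6 → G
  i= 5: S-O =  4 → E
  i= 6: W-J = 13 → N
  i= 7: U-B = 19 → T
  i= 8: C-T =  9 → J
  i= 9: S-M =  6 → G
  i=10: Q-M =  4 → E
  i=11: V-I = 13 → N
  shifts repeat with period 5: ENTJG

ENTJG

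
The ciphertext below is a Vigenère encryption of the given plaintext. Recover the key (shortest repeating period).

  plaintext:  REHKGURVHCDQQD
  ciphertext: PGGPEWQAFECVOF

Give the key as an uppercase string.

YCZF

  i= 0: P-R = 24 → Y
  i= 1: G-E =  2 → C
  i= 2: G-H = 25 → Z
  i= 3: P-K =  5 → F
  i= 4: E-G = 24 → Y
  i= 5: W-U =  2 → C
  i= 6: Q-R = 25 → Z
  i= 7: A-V =  5 → F
  i= 8: F-H = 24 → Y
  i= 9: E-C =  2 → C
  i=10: C-D = 25 → Z
  i=11: V-Q =  5 → F
  i=12: O-Q = 24 → Y
  i=13: F-D =  2 → C
  shifts repeat with period 4: YCZF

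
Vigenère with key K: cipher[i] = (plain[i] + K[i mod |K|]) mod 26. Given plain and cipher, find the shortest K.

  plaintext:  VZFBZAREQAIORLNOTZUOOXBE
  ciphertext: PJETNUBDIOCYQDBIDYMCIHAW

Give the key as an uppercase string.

UKZSO

  i= 0: P-V = 20 → U
  i= 1: J-Z = 10 → K
  i= 2: E-F = 25 → Z
  i= 3: T-B = 18 → S
  i= 4: N-Z = 14 → O
  i= 5: U-A = 20 → U
  i= 6: B-R = 10 → K
  i= 7: D-E = 25 → Z
  i= 8: I-Q = 18 → S
  i= 9: O-A = 14 → O
  i=10: C-I = 20 → U
  i=11: Y-O = 10 → K
  i=12: Q-R = 25 → Z
  i=13: D-L = 18 → S
  i=14: B-N = 14 → O
  i=15: I-O = 20 → U
  i=16: D-T = 10 → K
  i=17: Y-Z = 25 → Z
  i=18: M-U = 18 → S
  i=19: C-O = 14 → O
  i=20: I-O = 20 → U
  i=21: H-X = 10 → K
  i=22: A-B = 25 → Z
  i=23: W-E = 18 → S
  shifts repeat with period 5: UKZSO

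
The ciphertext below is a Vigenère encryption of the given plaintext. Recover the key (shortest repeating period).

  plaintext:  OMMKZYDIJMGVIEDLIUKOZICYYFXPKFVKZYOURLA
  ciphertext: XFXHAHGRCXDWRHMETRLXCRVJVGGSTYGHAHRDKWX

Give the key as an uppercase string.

  i= 0: X-O =  9 → J
  i= 1: F-M = 19 → T
  i= 2: X-M = 11 → L
  i= 3: H-K = 23 → X
  i= 4: A-Z =  1 → B
  i= 5: H-Y =  9 → J
  i= 6: G-D =  3 → D
  i= 7: R-I =  9 → J
  i= 8: C-J = 19 → T
  i= 9: X-M = 11 → L
  i=10: D-G = 23 → X
  i=11: W-V =  1 → B
  i=12: R-I =  9 → J
  i=13: H-E =  3 → D
  i=14: M-D =  9 → J
  i=15: E-L = 19 → T
  i=16: T-I = 11 → L
  i=17: R-U = 23 → X
  i=18: L-K =  1 → B
  i=19: X-O =  9 → J
  i=20: C-Z =  3 → D
  i=21: R-I =  9 → J
  i=22: V-C = 19 → T
  i=23: J-Y = 11 → L
  i=24: V-Y = 23 → X
  i=25: G-F =  1 → B
  i=26: G-X =  9 → J
  i=27: S-P =  3 → D
  i=28: T-K =  9 → J
  i=29: Y-F = 19 → T
  i=30: G-V = 11 → L
  i=31: H-K = 23 → X
  i=32: A-Z =  1 → B
  i=33: H-Y =  9 → J
  i=34: R-O =  3 → D
  i=35: D-U =  9 → J
  i=36: K-R = 19 → T
  i=37: W-L = 11 → L
  i=38: X-A = 23 → X
  shifts repeat with period 7: JTLXBJD

JTLXBJD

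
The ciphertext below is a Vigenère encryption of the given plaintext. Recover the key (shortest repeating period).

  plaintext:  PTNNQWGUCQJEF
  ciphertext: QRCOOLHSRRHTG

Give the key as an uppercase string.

BYP

  i= 0: Q-P =  1 → B
  i= 1: R-T = 24 → Y
  i= 2: C-N = 15 → P
  i= 3: O-N =  1 → B
  i= 4: O-Q = 24 → Y
  i= 5: L-W = 15 → P
  i= 6: H-G =  1 → B
  i= 7: S-U = 24 → Y
  i= 8: R-C = 15 → P
  i= 9: R-Q =  1 → B
  i=10: H-J = 24 → Y
  i=11: T-E = 15 → P
  i=12: G-F =  1 → B
  shifts repeat with period 3: BYP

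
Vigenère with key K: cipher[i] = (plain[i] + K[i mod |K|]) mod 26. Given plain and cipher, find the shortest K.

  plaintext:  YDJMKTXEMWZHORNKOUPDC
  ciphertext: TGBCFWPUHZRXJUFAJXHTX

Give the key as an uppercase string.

  i= 0: T-Y = 21 → V
  i= 1: G-D =  3 → D
  i= 2: B-J = 18 → S
  i= 3: C-M = 16 → Q
  i= 4: F-K = 21 → V
  i= 5: W-T =  3 → D
  i= 6: P-X = 18 → S
  i= 7: U-E = 16 → Q
  i= 8: H-M = 21 → V
  i= 9: Z-W =  3 → D
  i=10: R-Z = 18 → S
  i=11: X-H = 16 → Q
  i=12: J-O = 21 → V
  i=13: U-R =  3 → D
  i=14: F-N = 18 → S
  i=15: A-K = 16 → Q
  i=16: J-O = 21 → V
  i=17: X-U =  3 → D
  i=18: H-P = 18 → S
  i=19: T-D = 16 → Q
  i=20: X-C = 21 → V
  shifts repeat with period 4: VDSQ

VDSQ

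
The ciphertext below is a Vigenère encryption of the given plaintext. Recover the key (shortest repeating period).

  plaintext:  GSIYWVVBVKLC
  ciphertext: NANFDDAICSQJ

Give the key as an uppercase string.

HIFH

  i= 0: N-G =  7 → H
  i= 1: A-S =  8 → I
  i= 2: N-I =  5 → F
  i= 3: F-Y =  7 → H
  i= 4: D-W =  7 → H
  i= 5: D-V =  8 → I
  i= 6: A-V =  5 → F
  i= 7: I-B =  7 → H
  i= 8: C-V =  7 → H
  i= 9: S-K =  8 → I
  i=10: Q-L =  5 → F
  i=11: J-C =  7 → H
  shifts repeat with period 4: HIFH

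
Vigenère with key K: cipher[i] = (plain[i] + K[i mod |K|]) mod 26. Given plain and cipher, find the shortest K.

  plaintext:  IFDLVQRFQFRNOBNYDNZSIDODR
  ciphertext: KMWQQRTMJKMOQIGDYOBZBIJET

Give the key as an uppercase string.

  i= 0: K-I =  2 → C
  i= 1: M-F =  7 → H
  i= 2: W-D = 19 → T
  i= 3: Q-L =  5 → F
  i= 4: Q-V = 21 → V
  i= 5: R-Q =  1 → B
  i= 6: T-R =  2 → C
  i= 7: M-F =  7 → H
  i= 8: J-Q = 19 → T
  i= 9: K-F =  5 → F
  i=10: M-R = 21 → V
  i=11: O-N =  1 → B
  i=12: Q-O =  2 → C
  i=13: I-B =  7 → H
  i=14: G-N = 19 → T
  i=15: D-Y =  5 → F
  i=16: Y-D = 21 → V
  i=17: O-N =  1 → B
  i=18: B-Z =  2 → C
  i=19: Z-S =  7 → H
  i=20: B-I = 19 → T
  i=21: I-D =  5 → F
  i=22: J-O = 21 → V
  i=23: E-D =  1 → B
  i=24: T-R =  2 → C
  shifts repeat with period 6: CHTFVB

CHTFVB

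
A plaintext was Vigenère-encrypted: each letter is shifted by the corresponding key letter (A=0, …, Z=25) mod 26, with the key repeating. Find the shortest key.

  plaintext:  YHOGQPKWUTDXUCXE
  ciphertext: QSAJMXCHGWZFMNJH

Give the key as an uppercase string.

  i= 0: Q-Y = 18 → S
  i= 1: S-H = 11 → L
  i= 2: A-O = 12 → M
  i= 3: J-G =  3 → D
  i= 4: M-Q = 22 → W
  i= 5: X-P =  8 → I
  i= 6: C-K = 18 → S
  i= 7: H-W = 11 → L
  i= 8: G-U = 12 → M
  i= 9: W-T =  3 → D
  i=10: Z-D = 22 → W
  i=11: F-X =  8 → I
  i=12: M-U = 18 → S
  i=13: N-C = 11 → L
  i=14: J-X = 12 → M
  i=15: H-E =  3 → D
  shifts repeat with period 6: SLMDWI

SLMDWI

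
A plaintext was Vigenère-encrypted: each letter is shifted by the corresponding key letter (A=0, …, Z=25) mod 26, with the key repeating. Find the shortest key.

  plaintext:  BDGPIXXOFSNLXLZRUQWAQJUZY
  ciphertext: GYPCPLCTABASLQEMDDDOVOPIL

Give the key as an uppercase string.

FVJNHOF

  i= 0: G-B =  5 → F
  i= 1: Y-D = 21 → V
  i= 2: P-G =  9 → J
  i= 3: C-P = 13 → N
  i= 4: P-I =  7 → H
  i= 5: L-X = 14 → O
  i= 6: C-X =  5 → F
  i= 7: T-O =  5 → F
  i= 8: A-F = 21 → V
  i= 9: B-S =  9 → J
  i=10: A-N = 13 → N
  i=11: S-L =  7 → H
  i=12: L-X = 14 → O
  i=13: Q-L =  5 → F
  i=14: E-Z =  5 → F
  i=15: M-R = 21 → V
  i=16: D-U =  9 → J
  i=17: D-Q = 13 → N
  i=18: D-W =  7 → H
  i=19: O-A = 14 → O
  i=20: V-Q =  5 → F
  i=21: O-J =  5 → F
  i=22: P-U = 21 → V
  i=23: I-Z =  9 → J
  i=24: L-Y = 13 → N
  shifts repeat with period 7: FVJNHOF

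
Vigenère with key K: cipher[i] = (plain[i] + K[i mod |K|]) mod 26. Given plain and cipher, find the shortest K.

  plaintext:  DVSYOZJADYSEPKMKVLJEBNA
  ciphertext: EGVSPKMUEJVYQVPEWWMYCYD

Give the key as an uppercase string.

  i= 0: E-D =  1 → B
  i= 1: G-V = 11 → L
  i= 2: V-S =  3 → D
  i= 3: S-Y = 20 → U
  i= 4: P-O =  1 → B
  i= 5: K-Z = 11 → L
  i= 6: M-J =  3 → D
  i= 7: U-A = 20 → U
  i= 8: E-D =  1 → B
  i= 9: J-Y = 11 → L
  i=10: V-S =  3 → D
  i=11: Y-E = 20 → U
  i=12: Q-P =  1 → B
  i=13: V-K = 11 → L
  i=14: P-M =  3 → D
  i=15: E-K = 20 → U
  i=16: W-V =  1 → B
  i=17: W-L = 11 → L
  i=18: M-J =  3 → D
  i=19: Y-E = 20 → U
  i=20: C-B =  1 → B
  i=21: Y-N = 11 → L
  i=22: D-A =  3 → D
  shifts repeat with period 4: BLDU

BLDU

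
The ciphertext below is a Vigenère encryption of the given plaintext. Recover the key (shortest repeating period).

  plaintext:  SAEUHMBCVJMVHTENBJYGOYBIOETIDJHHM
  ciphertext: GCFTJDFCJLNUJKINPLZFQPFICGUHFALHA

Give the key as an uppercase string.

OCBZCREA

  i= 0: G-S = 14 → O
  i= 1: C-A =  2 → C
  i= 2: F-E =  1 → B
  i= 3: T-U = 25 → Z
  i= 4: J-H =  2 → C
  i= 5: D-M = 17 → R
  i= 6: F-B =  4 → E
  i= 7: C-C =  0 → A
  i= 8: J-V = 14 → O
  i= 9: L-J =  2 → C
  i=10: N-M =  1 → B
  i=11: U-V = 25 → Z
  i=12: J-H =  2 → C
  i=13: K-T = 17 → R
  i=14: I-E =  4 → E
  i=15: N-N =  0 → A
  i=16: P-B = 14 → O
  i=17: L-J =  2 → C
  i=18: Z-Y =  1 → B
  i=19: F-G = 25 → Z
  i=20: Q-O =  2 → C
  i=21: P-Y = 17 → R
  i=22: F-B =  4 → E
  i=23: I-I =  0 → A
  i=24: C-O = 14 → O
  i=25: G-E =  2 → C
  i=26: U-T =  1 → B
  i=27: H-I = 25 → Z
  i=28: F-D =  2 → C
  i=29: A-J = 17 → R
  i=30: L-H =  4 → E
  i=31: H-H =  0 → A
  i=32: A-M = 14 → O
  shifts repeat with period 8: OCBZCREA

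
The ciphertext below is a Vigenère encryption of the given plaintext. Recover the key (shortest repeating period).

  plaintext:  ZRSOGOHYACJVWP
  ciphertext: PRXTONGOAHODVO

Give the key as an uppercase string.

QAFFIZZ

  i= 0: P-Z = 16 → Q
  i= 1: R-R =  0 → A
  i= 2: X-S =  5 → F
  i= 3: T-O =  5 → F
  i= 4: O-G =  8 → I
  i= 5: N-O = 25 → Z
  i= 6: G-H = 25 → Z
  i= 7: O-Y = 16 → Q
  i= 8: A-A =  0 → A
  i= 9: H-C =  5 → F
  i=10: O-J =  5 → F
  i=11: D-V =  8 → I
  i=12: V-W = 25 → Z
  i=13: O-P = 25 → Z
  shifts repeat with period 7: QAFFIZZ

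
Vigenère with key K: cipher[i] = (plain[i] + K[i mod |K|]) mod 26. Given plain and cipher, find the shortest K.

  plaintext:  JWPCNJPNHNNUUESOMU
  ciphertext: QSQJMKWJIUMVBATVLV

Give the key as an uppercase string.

HWBHZB

  i= 0: Q-J =  7 → H
  i= 1: S-W = 22 → W
  i= 2: Q-P =  1 → B
  i= 3: J-C =  7 → H
  i= 4: M-N = 25 → Z
  i= 5: K-J =  1 → B
  i= 6: W-P =  7 → H
  i= 7: J-N = 22 → W
  i= 8: I-H =  1 → B
  i= 9: U-N =  7 → H
  i=10: M-N = 25 → Z
  i=11: V-U =  1 → B
  i=12: B-U =  7 → H
  i=13: A-E = 22 → W
  i=14: T-S =  1 → B
  i=15: V-O =  7 → H
  i=16: L-M = 25 → Z
  i=17: V-U =  1 → B
  shifts repeat with period 6: HWBHZB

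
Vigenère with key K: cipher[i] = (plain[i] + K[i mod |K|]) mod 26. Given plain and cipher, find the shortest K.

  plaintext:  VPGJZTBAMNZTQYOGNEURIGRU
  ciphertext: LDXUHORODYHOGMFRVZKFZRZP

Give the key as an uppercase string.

  i= 0: L-V = 16 → Q
  i= 1: D-P = 14 → O
  i= 2: X-G = 17 → R
  i= 3: U-J = 11 → L
  i= 4: H-Z =  8 → I
  i= 5: O-T = 21 → V
  i= 6: R-B = 16 → Q
  i= 7: O-A = 14 → O
  i= 8: D-M = 17 → R
  i= 9: Y-N = 11 → L
  i=10: H-Z =  8 → I
  i=11: O-T = 21 → V
  i=12: G-Q = 16 → Q
  i=13: M-Y = 14 → O
  i=14: F-O = 17 → R
  i=15: R-G = 11 → L
  i=16: V-N =  8 → I
  i=17: Z-E = 21 → V
  i=18: K-U = 16 → Q
  i=19: F-R = 14 → O
  i=20: Z-I = 17 → R
  i=21: R-G = 11 → L
  i=22: Z-R =  8 → I
  i=23: P-U = 21 → V
  shifts repeat with period 6: QORLIV

QORLIV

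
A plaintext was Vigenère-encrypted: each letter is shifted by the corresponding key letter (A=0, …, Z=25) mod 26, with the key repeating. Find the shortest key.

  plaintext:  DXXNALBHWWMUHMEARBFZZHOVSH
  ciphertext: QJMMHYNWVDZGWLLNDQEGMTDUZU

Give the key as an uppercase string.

  i= 0: Q-D = 13 → N
  i= 1: J-X = 12 → M
  i= 2: M-X = 15 → P
  i= 3: M-N = 25 → Z
  i= 4: H-A =  7 → H
  i= 5: Y-L = 13 → N
  i= 6: N-B = 12 → M
  i= 7: W-H = 15 → P
  i= 8: V-W = 25 → Z
  i= 9: D-W =  7 → H
  i=10: Z-M = 13 → N
  i=11: G-U = 12 → M
  i=12: W-H = 15 → P
  i=13: L-M = 25 → Z
  i=14: L-E =  7 → H
  i=15: N-A = 13 → N
  i=16: D-R = 12 → M
  i=17: Q-B = 15 → P
  i=18: E-F = 25 → Z
  i=19: G-Z =  7 → H
  i=20: M-Z = 13 → N
  i=21: T-H = 12 → M
  i=22: D-O = 15 → P
  i=23: U-V = 25 → Z
  i=24: Z-S =  7 → H
  i=25: U-H = 13 → N
  shifts repeat with period 5: NMPZH

NMPZH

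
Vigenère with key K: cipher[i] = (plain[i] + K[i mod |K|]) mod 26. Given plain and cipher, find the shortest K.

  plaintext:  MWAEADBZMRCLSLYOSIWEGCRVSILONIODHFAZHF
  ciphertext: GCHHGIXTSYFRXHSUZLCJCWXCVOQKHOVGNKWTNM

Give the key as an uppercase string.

UGHDGFW

  i= 0: G-M = 20 → U
  i= 1: C-W =  6 → G
  i= 2: H-A =  7 → H
  i= 3: H-E =  3 → D
  i= 4: G-A =  6 → G
  i= 5: I-D =  5 → F
  i= 6: X-B = 22 → W
  i= 7: T-Z = 20 → U
  i= 8: S-M =  6 → G
  i= 9: Y-R =  7 → H
  i=10: F-C =  3 → D
  i=11: R-L =  6 → G
  i=12: X-S =  5 → F
  i=13: H-L = 22 → W
  i=14: S-Y = 20 → U
  i=15: U-O =  6 → G
  i=16: Z-S =  7 → H
  i=17: L-I =  3 → D
  i=18: C-W =  6 → G
  i=19: J-E =  5 → F
  i=20: C-G = 22 → W
  i=21: W-C = 20 → U
  i=22: X-R =  6 → G
  i=23: C-V =  7 → H
  i=24: V-S =  3 → D
  i=25: O-I =  6 → G
  i=26: Q-L =  5 → F
  i=27: K-O = 22 → W
  i=28: H-N = 20 → U
  i=29: O-I =  6 → G
  i=30: V-O =  7 → H
  i=31: G-D =  3 → D
  i=32: N-H =  6 → G
  i=33: K-F =  5 → F
  i=34: W-A = 22 → W
  i=35: T-Z = 20 → U
  i=36: N-H =  6 → G
  i=37: M-F =  7 → H
  shifts repeat with period 7: UGHDGFW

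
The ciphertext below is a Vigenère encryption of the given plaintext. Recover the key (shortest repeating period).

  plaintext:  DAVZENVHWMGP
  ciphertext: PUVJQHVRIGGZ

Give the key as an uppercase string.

  i= 0: P-D = 12 → M
  i= 1: U-A = 20 → U
  i= 2: V-V =  0 → A
  i= 3: J-Z = 10 → K
  i= 4: Q-E = 12 → M
  i= 5: H-N = 20 → U
  i= 6: V-V =  0 → A
  i= 7: R-H = 10 → K
  i= 8: I-W = 12 → M
  i= 9: G-M = 20 → U
  i=10: G-G =  0 → A
  i=11: Z-P = 10 → K
  shifts repeat with period 4: MUAK

MUAK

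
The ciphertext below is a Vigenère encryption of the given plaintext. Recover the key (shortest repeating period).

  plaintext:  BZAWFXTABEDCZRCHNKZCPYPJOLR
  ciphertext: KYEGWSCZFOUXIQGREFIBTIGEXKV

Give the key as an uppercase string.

  i= 0: K-B =  9 → J
  i= 1: Y-Z = 25 → Z
  i= 2: E-A =  4 → E
  i= 3: G-W = 10 → K
  i= 4: W-F = 17 → R
  i= 5: S-X = 21 → V
  i= 6: C-T =  9 → J
  i= 7: Z-A = 25 → Z
  i= 8: F-B =  4 → E
  i= 9: O-E = 10 → K
  i=10: U-D = 17 → R
  i=11: X-C = 21 → V
  i=12: I-Z =  9 → J
  i=13: Q-R = 25 → Z
  i=14: G-C =  4 → E
  i=15: R-H = 10 → K
  i=16: E-N = 17 → R
  i=17: F-K = 21 → V
  i=18: I-Z =  9 → J
  i=19: B-C = 25 → Z
  i=20: T-P =  4 → E
  i=21: I-Y = 10 → K
  i=22: G-P = 17 → R
  i=23: E-J = 21 → V
  i=24: X-O =  9 → J
  i=25: K-L = 25 → Z
  i=26: V-R =  4 → E
  shifts repeat with period 6: JZEKRV

JZEKRV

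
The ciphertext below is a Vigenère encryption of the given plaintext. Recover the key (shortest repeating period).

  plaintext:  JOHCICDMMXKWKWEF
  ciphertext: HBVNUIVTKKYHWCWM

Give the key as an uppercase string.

  i= 0: H-J = 24 → Y
  i= 1: B-O = 13 → N
  i= 2: V-H = 14 → O
  i= 3: N-C = 11 → L
  i= 4: U-I = 12 → M
  i= 5: I-C =  6 → G
  i= 6: V-D = 18 → S
  i= 7: T-M =  7 → H
  i= 8: K-M = 24 → Y
  i= 9: K-X = 13 → N
  i=10: Y-K = 14 → O
  i=11: H-W = 11 → L
  i=12: W-K = 12 → M
  i=13: C-W =  6 → G
  i=14: W-E = 18 → S
  i=15: M-F =  7 → H
  shifts repeat with period 8: YNOLMGSH

YNOLMGSH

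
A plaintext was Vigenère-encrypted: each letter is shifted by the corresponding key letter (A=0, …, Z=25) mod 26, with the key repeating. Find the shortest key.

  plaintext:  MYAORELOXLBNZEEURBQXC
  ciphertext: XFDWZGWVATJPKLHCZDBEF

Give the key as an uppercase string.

  i= 0: X-M = 11 → L
  i= 1: F-Y =  7 → H
  i= 2: D-A =  3 → D
  i= 3: W-O =  8 → I
  i= 4: Z-R =  8 → I
  i= 5: G-E =  2 → C
  i= 6: W-L = 11 → L
  i= 7: V-O =  7 → H
  i= 8: A-X =  3 → D
  i= 9: T-L =  8 → I
  i=10: J-B =  8 → I
  i=11: P-N =  2 → C
  i=12: K-Z = 11 → L
  i=13: L-E =  7 → H
  i=14: H-E =  3 → D
  i=15: C-U =  8 → I
  i=16: Z-R =  8 → I
  i=17: D-B =  2 → C
  i=18: B-Q = 11 → L
  i=19: E-X =  7 → H
  i=20: F-C =  3 → D
  shifts repeat with period 6: LHDIIC

LHDIIC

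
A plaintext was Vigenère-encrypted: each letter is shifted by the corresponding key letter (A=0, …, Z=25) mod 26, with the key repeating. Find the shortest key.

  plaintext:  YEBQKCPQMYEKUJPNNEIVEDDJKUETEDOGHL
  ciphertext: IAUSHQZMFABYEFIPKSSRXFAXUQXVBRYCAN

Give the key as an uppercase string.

  i= 0: I-Y = 10 → K
  i= 1: A-E = 22 → W
  i= 2: U-B = 19 → T
  i= 3: S-Q =  2 → C
  i= 4: H-K = 23 → X
  i= 5: Q-C = 14 → O
  i= 6: Z-P = 10 → K
  i= 7: M-Q = 22 → W
  i= 8: F-M = 19 → T
  i= 9: A-Y =  2 → C
  i=10: B-E = 23 → X
  i=11: Y-K = 14 → O
  i=12: E-U = 10 → K
  i=13: F-J = 22 → W
  i=14: I-P = 19 → T
  i=15: P-N =  2 → C
  i=16: K-N = 23 → X
  i=17: S-E = 14 → O
  i=18: S-I = 10 → K
  i=19: R-V = 22 → W
  i=20: X-E = 19 → T
  i=21: F-D =  2 → C
  i=22: A-D = 23 → X
  i=23: X-J = 14 → O
  i=24: U-K = 10 → K
  i=25: Q-U = 22 → W
  i=26: X-E = 19 → T
  i=27: V-T =  2 → C
  i=28: B-E = 23 → X
  i=29: R-D = 14 → O
  i=30: Y-O = 10 → K
  i=31: C-G = 22 → W
  i=32: A-H = 19 → T
  i=33: N-L =  2 → C
  shifts repeat with period 6: KWTCXO

KWTCXO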